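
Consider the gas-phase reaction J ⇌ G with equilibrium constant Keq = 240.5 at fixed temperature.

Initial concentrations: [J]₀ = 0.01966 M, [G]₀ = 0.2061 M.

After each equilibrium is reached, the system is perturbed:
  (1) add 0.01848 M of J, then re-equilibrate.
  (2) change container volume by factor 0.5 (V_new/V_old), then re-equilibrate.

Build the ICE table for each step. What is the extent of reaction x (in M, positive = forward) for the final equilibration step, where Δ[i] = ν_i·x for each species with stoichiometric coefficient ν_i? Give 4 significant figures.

x = 0 M

Q₀ = 10.48 vs Keq = 240.5 ⇒ Q<K, forward
Step 1:
                  J         G
  I         0.01966    0.2061
  C        -0.01873   0.01873
  E       9.3482e-04    0.2248
  solve Keq expr → x = 0.01873; check Q = 240.5
Then add 0.01848 M of J.
Step 2:
                  J         G
  I         0.01941    0.2248
  C         -0.0184    0.0184
  E        0.001011    0.2432
  solve Keq expr → x = 0.0184; check Q = 240.5
Then change container volume by factor 0.5 (V_new/V_old).
Step 3:
                  J         G
  I        0.002023    0.4865
  C               0         0
  E        0.002023    0.4865
  solve Keq expr → x = 0; check Q = 240.5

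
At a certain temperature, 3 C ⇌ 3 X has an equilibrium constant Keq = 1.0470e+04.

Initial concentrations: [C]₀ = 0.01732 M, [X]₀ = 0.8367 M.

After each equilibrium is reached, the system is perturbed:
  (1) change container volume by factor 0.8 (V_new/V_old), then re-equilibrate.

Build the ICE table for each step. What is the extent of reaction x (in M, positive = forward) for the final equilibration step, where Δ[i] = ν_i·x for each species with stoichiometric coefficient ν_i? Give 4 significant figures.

x = 0 M

Q₀ = 1.1274e+05 vs Keq = 1.0470e+04 ⇒ Q>K, reverse
Step 1:
                    C           X
  Initial     0.01732      0.8367
  Change      0.02001    -0.02001
  Equil       0.03733      0.8167
  solve Keq expr → x = -0.00667; check Q = 1.0470e+04
Then change container volume by factor 0.8 (V_new/V_old).
Step 2:
                    C           X
  Initial     0.04666       1.021
  Change            0           0
  Equil       0.04666       1.021
  solve Keq expr → x = 0; check Q = 1.0470e+04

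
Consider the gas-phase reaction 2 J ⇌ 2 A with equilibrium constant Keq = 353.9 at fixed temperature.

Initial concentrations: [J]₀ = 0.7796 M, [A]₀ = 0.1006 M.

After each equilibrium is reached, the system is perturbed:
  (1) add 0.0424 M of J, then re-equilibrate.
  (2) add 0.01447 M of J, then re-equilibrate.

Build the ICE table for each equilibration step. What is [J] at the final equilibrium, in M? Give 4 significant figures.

[J]_eq = 0.0473 M

Q₀ = 0.01665 vs Keq = 353.9 ⇒ Q<K, forward
Step 1:
                  J         A
  Initial    0.7796    0.1006
  Change    -0.7352    0.7352
  Equil     0.04443    0.8358
  solve Keq expr → x = 0.3676; check Q = 353.9
Then add 0.0424 M of J.
Step 2:
                  J         A
  Initial   0.08683    0.8358
  Change   -0.04026   0.04026
  Equil     0.04657     0.876
  solve Keq expr → x = 0.02013; check Q = 353.9
Then add 0.01447 M of J.
Step 3:
                  J         A
  Initial   0.06104     0.876
  Change   -0.01374   0.01374
  Equil      0.0473    0.8898
  solve Keq expr → x = 0.00687; check Q = 353.9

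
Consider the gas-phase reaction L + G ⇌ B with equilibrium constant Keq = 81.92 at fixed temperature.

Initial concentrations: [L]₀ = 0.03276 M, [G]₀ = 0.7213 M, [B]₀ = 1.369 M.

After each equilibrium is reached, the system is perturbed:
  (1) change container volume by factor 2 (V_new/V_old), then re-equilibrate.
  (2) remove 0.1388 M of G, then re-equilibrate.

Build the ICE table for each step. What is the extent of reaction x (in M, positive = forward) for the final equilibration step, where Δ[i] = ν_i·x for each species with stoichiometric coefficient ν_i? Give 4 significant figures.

Q₀ = 57.94 vs Keq = 81.92 ⇒ Q<K, forward
Step 1:
                    L           G           B
  I           0.03276      0.7213       1.369
  C         -0.009138   -0.009138    0.009138
  E           0.02362      0.7122       1.378
  solve Keq expr → x = 0.009138; check Q = 81.92
Then change container volume by factor 2 (V_new/V_old).
Step 2:
                    L           G           B
  I           0.01181      0.3561      0.6891
  C           0.01076     0.01076    -0.01076
  E           0.02257      0.3668      0.6783
  solve Keq expr → x = -0.01076; check Q = 81.92
Then remove 0.1388 M of G.
Step 3:
                    L           G           B
  I           0.02257       0.228      0.6783
  C           0.01142     0.01142    -0.01142
  E             0.034      0.2395      0.6669
  solve Keq expr → x = -0.01142; check Q = 81.92

x = -0.01142 M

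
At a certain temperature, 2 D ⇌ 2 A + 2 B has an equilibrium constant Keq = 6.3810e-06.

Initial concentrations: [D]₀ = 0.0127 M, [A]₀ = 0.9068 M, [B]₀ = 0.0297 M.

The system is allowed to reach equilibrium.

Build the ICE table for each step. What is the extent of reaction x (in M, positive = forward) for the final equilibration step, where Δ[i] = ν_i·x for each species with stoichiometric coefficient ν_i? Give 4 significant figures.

x = -0.01479 M

Q₀ = 4.497 vs Keq = 6.3810e-06 ⇒ Q>K, reverse
Step 1:
                   D          A          B
  I           0.0127     0.9068     0.0297
  C          0.02958   -0.02958   -0.02958
  E          0.04228     0.8772 1.2175e-04
  solve Keq expr → x = -0.01479; check Q = 6.3810e-06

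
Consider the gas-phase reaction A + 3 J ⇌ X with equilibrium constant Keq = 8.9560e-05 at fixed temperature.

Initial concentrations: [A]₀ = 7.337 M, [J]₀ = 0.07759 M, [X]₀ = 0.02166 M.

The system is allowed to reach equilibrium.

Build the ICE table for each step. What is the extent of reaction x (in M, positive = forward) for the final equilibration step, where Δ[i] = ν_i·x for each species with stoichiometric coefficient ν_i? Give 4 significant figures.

Q₀ = 6.32 vs Keq = 8.9560e-05 ⇒ Q>K, reverse
Step 1:
                  A         J         X
  Initial     7.337   0.07759   0.02166
  Change    0.02166   0.06497  -0.02166
  Equil       7.359    0.1426 1.9096e-06
  solve Keq expr → x = -0.02166; check Q = 8.9560e-05

x = -0.02166 M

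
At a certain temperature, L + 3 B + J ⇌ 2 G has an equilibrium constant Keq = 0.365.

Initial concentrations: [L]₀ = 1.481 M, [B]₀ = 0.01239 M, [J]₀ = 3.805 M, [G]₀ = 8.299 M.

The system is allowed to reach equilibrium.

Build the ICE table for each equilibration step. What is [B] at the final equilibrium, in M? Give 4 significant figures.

[B]_eq = 2.305 M

Q₀ = 6.4258e+06 vs Keq = 0.365 ⇒ Q>K, reverse
Step 1:
                    L           B           J           G
  init          1.481     0.01239       3.805       8.299
  Δ            0.7641       2.292      0.7641      -1.528
  eq            2.245       2.305       4.569       6.771
  solve Keq expr → x = -0.7641; check Q = 0.365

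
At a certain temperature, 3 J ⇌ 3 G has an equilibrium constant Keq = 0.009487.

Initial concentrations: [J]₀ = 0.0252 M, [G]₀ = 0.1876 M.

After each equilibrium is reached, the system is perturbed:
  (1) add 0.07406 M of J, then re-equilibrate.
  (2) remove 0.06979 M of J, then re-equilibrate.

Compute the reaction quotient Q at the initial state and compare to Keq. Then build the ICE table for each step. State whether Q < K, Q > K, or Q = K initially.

Q₀ = 412.6 vs Keq = 0.009487 ⇒ Q>K, reverse
Step 1:
                  J         G
  Initial    0.0252    0.1876
  Change     0.1504   -0.1504
  Equil      0.1756   0.03718
  solve Keq expr → x = -0.05014; check Q = 0.009487
Then add 0.07406 M of J.
Step 2:
                  J         G
  Initial    0.2497   0.03718
  Change   -0.01294   0.01294
  Equil      0.2367   0.05012
  solve Keq expr → x = 0.004313; check Q = 0.009487
Then remove 0.06979 M of J.
Step 3:
                  J         G
  Initial     0.167   0.05012
  Change    0.01219  -0.01219
  Equil      0.1791   0.03792
  solve Keq expr → x = -0.004064; check Q = 0.009487

Q₀ = 412.6; Q > K (proceeds reverse)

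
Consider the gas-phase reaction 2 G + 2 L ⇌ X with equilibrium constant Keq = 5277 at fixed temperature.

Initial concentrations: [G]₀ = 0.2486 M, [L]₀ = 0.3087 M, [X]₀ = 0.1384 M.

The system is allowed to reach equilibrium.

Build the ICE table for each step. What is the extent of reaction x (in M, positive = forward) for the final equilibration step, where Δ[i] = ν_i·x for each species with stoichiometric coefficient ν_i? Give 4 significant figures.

x = 0.09584 M

Q₀ = 23.5 vs Keq = 5277 ⇒ Q<K, forward
Step 1:
                    G           L           X
  init         0.2486      0.3087      0.1384
  Δ           -0.1917     -0.1917     0.09584
  eq          0.05693       0.117      0.2342
  solve Keq expr → x = 0.09584; check Q = 5277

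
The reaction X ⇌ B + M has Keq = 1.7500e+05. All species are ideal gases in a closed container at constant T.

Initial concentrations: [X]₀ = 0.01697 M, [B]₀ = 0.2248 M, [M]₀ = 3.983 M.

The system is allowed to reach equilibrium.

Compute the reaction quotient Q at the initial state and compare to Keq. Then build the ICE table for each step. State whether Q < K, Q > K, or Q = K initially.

Q₀ = 52.76 vs Keq = 1.7500e+05 ⇒ Q<K, forward
Step 1:
                    X           B           M
  Initial     0.01697      0.2248       3.983
  Change     -0.01696     0.01696     0.01696
  Equil    5.5260e-06      0.2418           4
  solve Keq expr → x = 0.01696; check Q = 1.7500e+05

Q₀ = 52.76; Q < K (proceeds forward)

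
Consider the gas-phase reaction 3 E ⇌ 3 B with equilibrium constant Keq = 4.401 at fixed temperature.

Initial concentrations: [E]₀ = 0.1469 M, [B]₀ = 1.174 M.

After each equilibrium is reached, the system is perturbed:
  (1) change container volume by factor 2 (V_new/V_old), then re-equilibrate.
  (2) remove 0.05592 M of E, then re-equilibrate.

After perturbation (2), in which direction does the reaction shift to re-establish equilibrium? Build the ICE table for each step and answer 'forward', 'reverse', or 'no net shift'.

Q₀ = 510.4 vs Keq = 4.401 ⇒ Q>K, reverse
Step 1:
                    E           B
  I            0.1469       1.174
  C            0.3537     -0.3537
  E            0.5006      0.8203
  solve Keq expr → x = -0.1179; check Q = 4.401
Then change container volume by factor 2 (V_new/V_old).
Step 2:
                    E           B
  I            0.2503      0.4102
  C                 0           0
  E            0.2503      0.4102
  solve Keq expr → x = 0; check Q = 4.401
Then remove 0.05592 M of E.
Step 3:
                    E           B
  I            0.1944      0.4102
  C           0.03473    -0.03473
  E            0.2291      0.3754
  solve Keq expr → x = -0.01158; check Q = 4.401

Direction: reverse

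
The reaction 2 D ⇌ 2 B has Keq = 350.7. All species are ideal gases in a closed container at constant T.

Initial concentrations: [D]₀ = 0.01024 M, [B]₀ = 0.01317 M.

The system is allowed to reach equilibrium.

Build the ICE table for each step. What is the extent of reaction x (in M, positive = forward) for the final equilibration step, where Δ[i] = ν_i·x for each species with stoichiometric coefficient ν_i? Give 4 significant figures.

Q₀ = 1.654 vs Keq = 350.7 ⇒ Q<K, forward
Step 1:
                    D           B
  init        0.01024     0.01317
  Δ         -0.009053    0.009053
  eq         0.001187     0.02222
  solve Keq expr → x = 0.004527; check Q = 350.7

x = 0.004527 M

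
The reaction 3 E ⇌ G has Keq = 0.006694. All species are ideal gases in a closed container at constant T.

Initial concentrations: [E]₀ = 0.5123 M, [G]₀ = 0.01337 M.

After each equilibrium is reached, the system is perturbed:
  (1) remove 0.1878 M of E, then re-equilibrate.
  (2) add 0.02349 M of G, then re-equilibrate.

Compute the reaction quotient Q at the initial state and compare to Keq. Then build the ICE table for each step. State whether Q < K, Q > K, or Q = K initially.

Q₀ = 0.09944; Q > K (proceeds reverse)

Q₀ = 0.09944 vs Keq = 0.006694 ⇒ Q>K, reverse
Step 1:
                    E           G
  Initial      0.5123     0.01337
  Change      0.03679    -0.01226
  Equil        0.5491    0.001108
  solve Keq expr → x = -0.01226; check Q = 0.006694
Then remove 0.1878 M of E.
Step 2:
                    E           G
  Initial      0.3613    0.001108
  Change     0.002359 -7.8627e-04
  Equil        0.3636  3.2190e-04
  solve Keq expr → x = -7.8627e-04; check Q = 0.006694
Then add 0.02349 M of G.
Step 3:
                    E           G
  Initial      0.3636     0.02381
  Change       0.0698    -0.02327
  Equil        0.4334  5.4511e-04
  solve Keq expr → x = -0.02327; check Q = 0.006694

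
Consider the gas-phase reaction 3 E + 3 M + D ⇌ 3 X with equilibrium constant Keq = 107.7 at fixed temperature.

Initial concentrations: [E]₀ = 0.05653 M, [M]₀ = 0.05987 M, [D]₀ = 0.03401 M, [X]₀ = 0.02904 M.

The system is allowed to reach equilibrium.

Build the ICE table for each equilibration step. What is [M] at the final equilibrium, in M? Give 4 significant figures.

[M]_eq = 0.07912 M

Q₀ = 1.8575e+04 vs Keq = 107.7 ⇒ Q>K, reverse
Step 1:
                   E          M          D          X
  Initial    0.05653    0.05987    0.03401    0.02904
  Change     0.01925    0.01925   0.006417   -0.01925
  Equil      0.07578    0.07912    0.04043    0.00979
  solve Keq expr → x = -0.006417; check Q = 107.7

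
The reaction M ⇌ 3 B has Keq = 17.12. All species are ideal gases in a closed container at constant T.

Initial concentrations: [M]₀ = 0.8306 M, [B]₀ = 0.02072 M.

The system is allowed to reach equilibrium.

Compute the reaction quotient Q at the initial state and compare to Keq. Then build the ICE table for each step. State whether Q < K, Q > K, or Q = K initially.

Q₀ = 1.0710e-05 vs Keq = 17.12 ⇒ Q<K, forward
Step 1:
                   M          B
  init        0.8306    0.02072
  Δ          -0.5533       1.66
  eq          0.2773      1.681
  solve Keq expr → x = 0.5533; check Q = 17.12

Q₀ = 1.0710e-05; Q < K (proceeds forward)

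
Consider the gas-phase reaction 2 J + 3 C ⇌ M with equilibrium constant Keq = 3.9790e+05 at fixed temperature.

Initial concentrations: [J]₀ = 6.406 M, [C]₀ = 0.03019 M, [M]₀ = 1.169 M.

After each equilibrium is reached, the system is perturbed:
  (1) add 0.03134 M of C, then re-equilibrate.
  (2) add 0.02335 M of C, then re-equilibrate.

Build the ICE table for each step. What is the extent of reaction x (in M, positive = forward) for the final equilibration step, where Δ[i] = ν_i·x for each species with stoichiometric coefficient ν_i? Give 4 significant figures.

x = 0.007778 M

Q₀ = 1035 vs Keq = 3.9790e+05 ⇒ Q<K, forward
Step 1:
                   J          C          M
  init         6.406    0.03019      1.169
  Δ         -0.01735   -0.02602   0.008673
  eq           6.389    0.00417      1.178
  solve Keq expr → x = 0.008673; check Q = 3.9790e+05
Then add 0.03134 M of C.
Step 2:
                   J          C          M
  init         6.389    0.03551      1.178
  Δ         -0.02088   -0.03132    0.01044
  eq           6.368   0.004192      1.188
  solve Keq expr → x = 0.01044; check Q = 3.9790e+05
Then add 0.02335 M of C.
Step 3:
                   J          C          M
  init         6.368    0.02754      1.188
  Δ         -0.01556   -0.02333   0.007778
  eq           6.352   0.004207      1.196
  solve Keq expr → x = 0.007778; check Q = 3.9790e+05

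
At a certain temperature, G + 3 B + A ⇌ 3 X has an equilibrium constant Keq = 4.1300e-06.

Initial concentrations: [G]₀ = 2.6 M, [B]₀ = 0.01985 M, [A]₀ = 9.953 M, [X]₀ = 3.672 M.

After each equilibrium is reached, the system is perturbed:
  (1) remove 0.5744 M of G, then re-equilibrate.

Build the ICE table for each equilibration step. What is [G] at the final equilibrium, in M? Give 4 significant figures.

Q₀ = 2.4462e+05 vs Keq = 4.1300e-06 ⇒ Q>K, reverse
Step 1:
                  G         B         A         X
  Initial       2.6   0.01985     9.953     3.672
  Change      1.159     3.477     1.159    -3.477
  Equil       3.759     3.497     11.11    0.1947
  solve Keq expr → x = -1.159; check Q = 4.1300e-06
Then remove 0.5744 M of G.
Step 2:
                  G         B         A         X
  Initial     3.185     3.497     11.11    0.1947
  Change   0.003289  0.009867  0.003289 -0.009867
  Equil       3.188     3.507     11.12    0.1848
  solve Keq expr → x = -0.003289; check Q = 4.1300e-06

[G]_eq = 3.188 M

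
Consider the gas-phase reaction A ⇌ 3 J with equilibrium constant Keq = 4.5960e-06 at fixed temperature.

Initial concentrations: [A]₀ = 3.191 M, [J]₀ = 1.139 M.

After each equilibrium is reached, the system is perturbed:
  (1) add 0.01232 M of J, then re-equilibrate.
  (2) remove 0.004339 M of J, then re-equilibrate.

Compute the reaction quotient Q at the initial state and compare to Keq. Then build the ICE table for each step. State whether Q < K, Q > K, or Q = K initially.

Q₀ = 0.4631 vs Keq = 4.5960e-06 ⇒ Q>K, reverse
Step 1:
                    A           J
  init          3.191       1.139
  Δ            0.3712      -1.114
  eq            3.562     0.02539
  solve Keq expr → x = -0.3712; check Q = 4.5960e-06
Then add 0.01232 M of J.
Step 2:
                    A           J
  init          3.562     0.03771
  Δ          0.004103    -0.01231
  eq            3.566      0.0254
  solve Keq expr → x = -0.004103; check Q = 4.5960e-06
Then remove 0.004339 M of J.
Step 3:
                    A           J
  init          3.566     0.02106
  Δ         -0.001445    0.004336
  eq            3.565      0.0254
  solve Keq expr → x = 0.001445; check Q = 4.5960e-06

Q₀ = 0.4631; Q > K (proceeds reverse)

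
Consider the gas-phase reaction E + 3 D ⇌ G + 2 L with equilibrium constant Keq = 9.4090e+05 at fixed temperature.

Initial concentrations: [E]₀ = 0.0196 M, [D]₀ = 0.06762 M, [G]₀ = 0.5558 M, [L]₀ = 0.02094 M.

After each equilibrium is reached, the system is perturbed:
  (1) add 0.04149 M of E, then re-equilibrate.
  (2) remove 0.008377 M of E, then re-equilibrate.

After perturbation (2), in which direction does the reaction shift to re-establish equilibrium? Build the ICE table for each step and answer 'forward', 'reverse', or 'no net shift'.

Direction: reverse

Q₀ = 40.22 vs Keq = 9.4090e+05 ⇒ Q<K, forward
Step 1:
                    E           D           G           L
  init         0.0196     0.06762      0.5558     0.02094
  Δ          -0.01847    -0.05542     0.01847     0.03695
  eq         0.001126      0.0122      0.5743     0.05789
  solve Keq expr → x = 0.01847; check Q = 9.4090e+05
Then add 0.04149 M of E.
Step 2:
                    E           D           G           L
  init        0.04262      0.0122      0.5743     0.05789
  Δ         -0.002749   -0.008246    0.002749    0.005497
  eq          0.03987    0.003954       0.577     0.06338
  solve Keq expr → x = 0.002749; check Q = 9.4090e+05
Then remove 0.008377 M of E.
Step 3:
                    E           D           G           L
  init        0.03149    0.003954       0.577     0.06338
  Δ        1.0307e-04  3.0922e-04 -1.0307e-04 -2.0615e-04
  eq          0.03159    0.004263      0.5769     0.06318
  solve Keq expr → x = -1.0307e-04; check Q = 9.4090e+05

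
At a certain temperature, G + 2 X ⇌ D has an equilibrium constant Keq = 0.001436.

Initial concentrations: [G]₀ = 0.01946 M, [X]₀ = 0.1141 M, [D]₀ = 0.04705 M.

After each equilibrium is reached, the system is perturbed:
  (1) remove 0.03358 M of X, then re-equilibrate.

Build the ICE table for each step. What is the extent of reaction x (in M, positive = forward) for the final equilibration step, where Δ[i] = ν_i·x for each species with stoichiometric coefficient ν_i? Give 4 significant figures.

x = -1.2275e-06 M

Q₀ = 185.7 vs Keq = 0.001436 ⇒ Q>K, reverse
Step 1:
                    G           X           D
  init        0.01946      0.1141     0.04705
  Δ           0.04705     0.09409    -0.04705
  eq          0.06651      0.2082  4.1394e-06
  solve Keq expr → x = -0.04705; check Q = 0.001436
Then remove 0.03358 M of X.
Step 2:
                    G           X           D
  init        0.06651      0.1746  4.1394e-06
  Δ        1.2275e-06  2.4550e-06 -1.2275e-06
  eq          0.06651      0.1746  2.9119e-06
  solve Keq expr → x = -1.2275e-06; check Q = 0.001436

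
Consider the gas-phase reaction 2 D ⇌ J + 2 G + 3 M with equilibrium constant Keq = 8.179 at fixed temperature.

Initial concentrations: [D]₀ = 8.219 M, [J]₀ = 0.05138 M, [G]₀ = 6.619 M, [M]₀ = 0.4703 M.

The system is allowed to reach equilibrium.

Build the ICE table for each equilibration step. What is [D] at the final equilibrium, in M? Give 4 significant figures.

Q₀ = 0.003466 vs Keq = 8.179 ⇒ Q<K, forward
Step 1:
                  D         J         G         M
  Initial     8.219   0.05138     6.619    0.4703
  Change     -1.156    0.5782     1.156     1.735
  Equil       7.063    0.6296     7.775     2.205
  solve Keq expr → x = 0.5782; check Q = 8.179

[D]_eq = 7.063 M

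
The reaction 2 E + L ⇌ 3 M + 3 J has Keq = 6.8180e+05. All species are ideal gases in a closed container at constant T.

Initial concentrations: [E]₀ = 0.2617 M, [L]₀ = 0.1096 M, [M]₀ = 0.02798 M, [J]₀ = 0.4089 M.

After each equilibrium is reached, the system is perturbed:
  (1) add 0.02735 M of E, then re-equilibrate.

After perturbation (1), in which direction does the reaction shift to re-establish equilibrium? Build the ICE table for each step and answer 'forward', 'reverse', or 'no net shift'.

Direction: forward

Q₀ = 1.9952e-04 vs Keq = 6.8180e+05 ⇒ Q<K, forward
Step 1:
                    E           L           M           J
  I            0.2617      0.1096     0.02798      0.4089
  C           -0.2192     -0.1096      0.3288      0.3288
  E           0.04253  1.4776e-05      0.3567      0.7377
  solve Keq expr → x = 0.1096; check Q = 6.8180e+05
Then add 0.02735 M of E.
Step 2:
                    E           L           M           J
  I           0.06988  1.4776e-05      0.3567      0.7377
  C       -1.8596e-05 -9.2981e-06  2.7894e-05  2.7894e-05
  E           0.06986  5.4780e-06      0.3568      0.7377
  solve Keq expr → x = 9.2981e-06; check Q = 6.8180e+05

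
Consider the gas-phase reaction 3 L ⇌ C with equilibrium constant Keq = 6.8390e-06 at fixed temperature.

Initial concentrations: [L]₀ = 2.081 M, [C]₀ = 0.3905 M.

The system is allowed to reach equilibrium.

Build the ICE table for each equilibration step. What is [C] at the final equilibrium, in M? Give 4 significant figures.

Q₀ = 0.04333 vs Keq = 6.8390e-06 ⇒ Q>K, reverse
Step 1:
                    L           C
  init          2.081      0.3905
  Δ             1.171     -0.3903
  eq            3.252  2.3516e-04
  solve Keq expr → x = -0.3903; check Q = 6.8390e-06

[C]_eq = 2.3516e-04 M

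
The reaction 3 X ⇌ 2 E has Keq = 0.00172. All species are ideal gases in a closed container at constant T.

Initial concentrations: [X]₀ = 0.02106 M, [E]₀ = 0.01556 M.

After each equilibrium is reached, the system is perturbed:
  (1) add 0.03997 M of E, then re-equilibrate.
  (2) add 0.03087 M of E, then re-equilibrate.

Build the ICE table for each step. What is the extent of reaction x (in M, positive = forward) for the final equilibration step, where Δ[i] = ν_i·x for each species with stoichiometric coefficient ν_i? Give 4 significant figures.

Q₀ = 25.92 vs Keq = 0.00172 ⇒ Q>K, reverse
Step 1:
                   X          E
  init       0.02106    0.01556
  Δ          0.02277   -0.01518
  eq         0.04383 3.8055e-04
  solve Keq expr → x = -0.00759; check Q = 0.00172
Then add 0.03997 M of E.
Step 2:
                   X          E
  init       0.04383    0.04035
  Δ          0.05849   -0.03899
  eq          0.1023   0.001357
  solve Keq expr → x = -0.0195; check Q = 0.00172
Then add 0.03087 M of E.
Step 3:
                   X          E
  init        0.1023    0.03223
  Δ          0.04483   -0.02989
  eq          0.1471   0.002341
  solve Keq expr → x = -0.01494; check Q = 0.00172

x = -0.01494 M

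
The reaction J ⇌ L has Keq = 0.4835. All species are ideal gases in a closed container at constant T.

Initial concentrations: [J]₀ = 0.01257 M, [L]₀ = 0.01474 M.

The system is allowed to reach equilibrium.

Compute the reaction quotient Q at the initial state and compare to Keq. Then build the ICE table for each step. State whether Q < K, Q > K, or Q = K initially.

Q₀ = 1.173; Q > K (proceeds reverse)

Q₀ = 1.173 vs Keq = 0.4835 ⇒ Q>K, reverse
Step 1:
                  J         L
  Initial   0.01257   0.01474
  Change   0.005839 -0.005839
  Equil     0.01841  0.008901
  solve Keq expr → x = -0.005839; check Q = 0.4835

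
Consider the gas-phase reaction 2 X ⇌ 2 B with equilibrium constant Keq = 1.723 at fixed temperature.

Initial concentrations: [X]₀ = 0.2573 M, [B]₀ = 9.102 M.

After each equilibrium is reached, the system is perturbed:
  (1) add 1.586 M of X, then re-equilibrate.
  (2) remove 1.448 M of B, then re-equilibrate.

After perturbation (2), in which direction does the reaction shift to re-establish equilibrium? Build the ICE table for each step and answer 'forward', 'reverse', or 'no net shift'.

Direction: forward

Q₀ = 1251 vs Keq = 1.723 ⇒ Q>K, reverse
Step 1:
                    X           B
  Initial      0.2573       9.102
  Change         3.79       -3.79
  Equil         4.047       5.312
  solve Keq expr → x = -1.895; check Q = 1.723
Then add 1.586 M of X.
Step 2:
                    X           B
  Initial       5.633       5.312
  Change      -0.9002      0.9002
  Equil         4.733       6.212
  solve Keq expr → x = 0.4501; check Q = 1.723
Then remove 1.448 M of B.
Step 3:
                    X           B
  Initial       4.733       4.764
  Change      -0.6261      0.6261
  Equil         4.107       5.391
  solve Keq expr → x = 0.3131; check Q = 1.723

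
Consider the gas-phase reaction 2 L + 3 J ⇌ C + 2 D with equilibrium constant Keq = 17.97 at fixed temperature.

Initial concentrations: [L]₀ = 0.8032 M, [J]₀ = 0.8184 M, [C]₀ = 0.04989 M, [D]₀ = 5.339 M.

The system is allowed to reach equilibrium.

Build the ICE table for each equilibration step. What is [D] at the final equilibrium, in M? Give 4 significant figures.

[D]_eq = 5.432 M

Q₀ = 4.022 vs Keq = 17.97 ⇒ Q<K, forward
Step 1:
                   L          J          C          D
  I           0.8032     0.8184    0.04989      5.339
  C         -0.09281    -0.1392    0.04641    0.09281
  E           0.7104     0.6792     0.0963      5.432
  solve Keq expr → x = 0.04641; check Q = 17.97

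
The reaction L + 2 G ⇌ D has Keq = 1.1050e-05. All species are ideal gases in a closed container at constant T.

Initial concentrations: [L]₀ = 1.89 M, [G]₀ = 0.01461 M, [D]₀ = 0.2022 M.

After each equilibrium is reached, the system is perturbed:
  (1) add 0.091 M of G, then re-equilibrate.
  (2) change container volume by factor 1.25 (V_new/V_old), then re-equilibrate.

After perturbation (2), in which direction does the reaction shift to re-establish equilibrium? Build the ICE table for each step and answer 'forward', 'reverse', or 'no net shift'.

Q₀ = 501.2 vs Keq = 1.1050e-05 ⇒ Q>K, reverse
Step 1:
                  L         G         D
  init         1.89   0.01461    0.2022
  Δ          0.2022    0.4044   -0.2022
  eq          2.092     0.419 4.0588e-06
  solve Keq expr → x = -0.2022; check Q = 1.1050e-05
Then add 0.091 M of G.
Step 2:
                  L         G         D
  init        2.092      0.51 4.0588e-06
  Δ       -1.9543e-06 -3.9087e-06 1.9543e-06
  eq          2.092      0.51 6.0131e-06
  solve Keq expr → x = 1.9543e-06; check Q = 1.1050e-05
Then change container volume by factor 1.25 (V_new/V_old).
Step 3:
                  L         G         D
  init        1.674     0.408 4.8105e-06
  Δ       1.7317e-06 3.4635e-06 -1.7317e-06
  eq          1.674     0.408 3.0788e-06
  solve Keq expr → x = -1.7317e-06; check Q = 1.1050e-05

Direction: reverse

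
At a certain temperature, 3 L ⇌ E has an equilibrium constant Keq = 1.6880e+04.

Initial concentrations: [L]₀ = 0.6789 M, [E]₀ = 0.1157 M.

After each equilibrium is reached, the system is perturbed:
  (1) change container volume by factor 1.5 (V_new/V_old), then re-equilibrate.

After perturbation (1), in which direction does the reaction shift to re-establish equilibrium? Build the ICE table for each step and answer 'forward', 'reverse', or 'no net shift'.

Q₀ = 0.3698 vs Keq = 1.6880e+04 ⇒ Q<K, forward
Step 1:
                   L          E
  init        0.6789     0.1157
  Δ          -0.6519     0.2173
  eq         0.02702      0.333
  solve Keq expr → x = 0.2173; check Q = 1.6880e+04
Then change container volume by factor 1.5 (V_new/V_old).
Step 2:
                   L          E
  init       0.01801      0.222
  Δ         0.005525  -0.001842
  eq         0.02354     0.2202
  solve Keq expr → x = -0.001842; check Q = 1.6880e+04

Direction: reverse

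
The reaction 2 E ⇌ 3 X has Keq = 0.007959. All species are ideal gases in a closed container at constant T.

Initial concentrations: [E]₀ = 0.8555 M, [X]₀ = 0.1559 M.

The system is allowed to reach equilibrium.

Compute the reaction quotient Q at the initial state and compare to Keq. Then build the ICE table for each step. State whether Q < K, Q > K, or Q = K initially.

Q₀ = 0.005177; Q < K (proceeds forward)

Q₀ = 0.005177 vs Keq = 0.007959 ⇒ Q<K, forward
Step 1:
                  E         X
  I          0.8555    0.1559
  C        -0.01465   0.02197
  E          0.8409    0.1779
  solve Keq expr → x = 0.007323; check Q = 0.007959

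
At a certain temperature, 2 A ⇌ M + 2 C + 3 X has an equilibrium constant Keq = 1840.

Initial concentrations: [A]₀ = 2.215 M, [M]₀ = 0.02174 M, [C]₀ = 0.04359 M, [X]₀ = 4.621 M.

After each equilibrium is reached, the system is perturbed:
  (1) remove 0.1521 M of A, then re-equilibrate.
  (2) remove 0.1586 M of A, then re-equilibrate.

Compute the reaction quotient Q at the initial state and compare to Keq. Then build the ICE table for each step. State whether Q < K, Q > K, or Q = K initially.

Q₀ = 8.3079e-04; Q < K (proceeds forward)

Q₀ = 8.3079e-04 vs Keq = 1840 ⇒ Q<K, forward
Step 1:
                  A         M         C         X
  Initial     2.215   0.02174   0.04359     4.621
  Change     -1.583    0.7913     1.583     2.374
  Equil      0.6324     0.813     1.626     6.995
  solve Keq expr → x = 0.7913; check Q = 1840
Then remove 0.1521 M of A.
Step 2:
                  A         M         C         X
  Initial    0.4803     0.813     1.626     6.995
  Change    0.08632  -0.04316  -0.08632   -0.1295
  Equil      0.5666    0.7699      1.54     6.865
  solve Keq expr → x = -0.04316; check Q = 1840
Then remove 0.1586 M of A.
Step 3:
                  A         M         C         X
  Initial     0.408    0.7699      1.54     6.865
  Change    0.09265  -0.04632  -0.09265    -0.139
  Equil      0.5007    0.7236     1.447     6.726
  solve Keq expr → x = -0.04632; check Q = 1840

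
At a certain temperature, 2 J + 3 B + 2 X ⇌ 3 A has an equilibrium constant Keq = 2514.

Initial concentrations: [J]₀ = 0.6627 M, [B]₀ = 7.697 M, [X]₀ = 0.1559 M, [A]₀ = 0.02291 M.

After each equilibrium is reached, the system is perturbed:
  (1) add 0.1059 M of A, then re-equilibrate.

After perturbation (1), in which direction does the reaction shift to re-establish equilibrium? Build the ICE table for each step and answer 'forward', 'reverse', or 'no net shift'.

Direction: reverse

Q₀ = 2.4705e-06 vs Keq = 2514 ⇒ Q<K, forward
Step 1:
                  J         B         X         A
  I          0.6627     7.697    0.1559   0.02291
  C         -0.1556   -0.2335   -0.1556    0.2335
  E          0.5071     7.464 2.5043e-04    0.2564
  solve Keq expr → x = 0.07782; check Q = 2514
Then add 0.1059 M of A.
Step 2:
                  J         B         X         A
  I          0.5071     7.464 2.5043e-04    0.3623
  C       1.6962e-04 2.5443e-04 1.6962e-04 -2.5443e-04
  E          0.5072     7.464 4.2005e-04     0.362
  solve Keq expr → x = -8.4809e-05; check Q = 2514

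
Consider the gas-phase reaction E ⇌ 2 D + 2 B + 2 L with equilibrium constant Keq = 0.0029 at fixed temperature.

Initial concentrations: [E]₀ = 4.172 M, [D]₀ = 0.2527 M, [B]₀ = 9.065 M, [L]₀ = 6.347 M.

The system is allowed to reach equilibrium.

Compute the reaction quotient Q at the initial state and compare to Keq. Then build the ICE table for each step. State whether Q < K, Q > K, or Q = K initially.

Q₀ = 50.67; Q > K (proceeds reverse)

Q₀ = 50.67 vs Keq = 0.0029 ⇒ Q>K, reverse
Step 1:
                    E           D           B           L
  Initial       4.172      0.2527       9.065       6.347
  Change       0.1253     -0.2506     -0.2506     -0.2506
  Equil         4.297    0.002077       8.814       6.096
  solve Keq expr → x = -0.1253; check Q = 0.0029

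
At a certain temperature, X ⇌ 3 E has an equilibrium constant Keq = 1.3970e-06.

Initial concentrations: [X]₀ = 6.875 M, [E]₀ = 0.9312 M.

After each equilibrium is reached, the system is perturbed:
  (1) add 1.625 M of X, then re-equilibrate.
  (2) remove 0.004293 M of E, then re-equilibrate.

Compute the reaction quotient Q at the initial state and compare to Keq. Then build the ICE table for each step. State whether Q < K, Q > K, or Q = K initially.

Q₀ = 0.1175 vs Keq = 1.3970e-06 ⇒ Q>K, reverse
Step 1:
                    X           E
  init          6.875      0.9312
  Δ            0.3032     -0.9096
  eq            7.178     0.02156
  solve Keq expr → x = -0.3032; check Q = 1.3970e-06
Then add 1.625 M of X.
Step 2:
                    X           E
  init          8.803     0.02156
  Δ       -5.0582e-04    0.001517
  eq            8.803     0.02308
  solve Keq expr → x = 5.0582e-04; check Q = 1.3970e-06
Then remove 0.004293 M of E.
Step 3:
                    X           E
  init          8.803     0.01879
  Δ         -0.001431    0.004292
  eq            8.801     0.02308
  solve Keq expr → x = 0.001431; check Q = 1.3970e-06

Q₀ = 0.1175; Q > K (proceeds reverse)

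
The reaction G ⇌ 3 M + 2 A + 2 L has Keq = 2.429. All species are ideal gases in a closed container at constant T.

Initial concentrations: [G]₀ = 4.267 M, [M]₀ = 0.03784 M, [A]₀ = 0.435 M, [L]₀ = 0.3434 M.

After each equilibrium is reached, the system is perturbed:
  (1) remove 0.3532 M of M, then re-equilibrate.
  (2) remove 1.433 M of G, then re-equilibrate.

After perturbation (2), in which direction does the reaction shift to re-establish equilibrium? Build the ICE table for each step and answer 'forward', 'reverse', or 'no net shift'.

Direction: reverse

Q₀ = 2.8334e-07 vs Keq = 2.429 ⇒ Q<K, forward
Step 1:
                   G          M          A          L
  I            4.267    0.03784      0.435     0.3434
  C           -0.468      1.404     0.9361     0.9361
  E            3.799      1.442      1.371      1.279
  solve Keq expr → x = 0.468; check Q = 2.429
Then remove 0.3532 M of M.
Step 2:
                   G          M          A          L
  I            3.799      1.089      1.371      1.279
  C         -0.06162     0.1849     0.1232     0.1232
  E            3.737      1.274      1.494      1.403
  solve Keq expr → x = 0.06162; check Q = 2.429
Then remove 1.433 M of G.
Step 3:
                   G          M          A          L
  I            2.304      1.274      1.494      1.403
  C          0.03586    -0.1076   -0.07173   -0.07173
  E             2.34      1.166      1.423      1.331
  solve Keq expr → x = -0.03586; check Q = 2.429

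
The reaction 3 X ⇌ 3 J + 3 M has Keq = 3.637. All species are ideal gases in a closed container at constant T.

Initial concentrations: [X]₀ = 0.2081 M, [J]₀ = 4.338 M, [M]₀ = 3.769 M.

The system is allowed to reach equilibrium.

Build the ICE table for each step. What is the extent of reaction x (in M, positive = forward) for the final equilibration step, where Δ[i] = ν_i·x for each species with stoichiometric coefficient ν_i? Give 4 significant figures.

Q₀ = 4.8499e+05 vs Keq = 3.637 ⇒ Q>K, reverse
Step 1:
                  X         J         M
  init       0.2081     4.338     3.769
  Δ           2.134    -2.134    -2.134
  eq          2.342     2.204     1.635
  solve Keq expr → x = -0.7114; check Q = 3.637

x = -0.7114 M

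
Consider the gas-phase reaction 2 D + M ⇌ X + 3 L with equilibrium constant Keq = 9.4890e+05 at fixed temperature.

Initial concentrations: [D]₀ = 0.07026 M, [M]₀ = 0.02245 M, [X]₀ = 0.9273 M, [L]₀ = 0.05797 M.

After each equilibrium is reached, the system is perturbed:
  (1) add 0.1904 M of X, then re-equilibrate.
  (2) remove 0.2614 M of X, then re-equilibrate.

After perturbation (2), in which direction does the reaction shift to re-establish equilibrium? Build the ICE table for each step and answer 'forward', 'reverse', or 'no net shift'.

Direction: forward

Q₀ = 1.63 vs Keq = 9.4890e+05 ⇒ Q<K, forward
Step 1:
                   D          M          X          L
  I          0.07026    0.02245     0.9273    0.05797
  C         -0.04489   -0.02245    0.02245    0.06734
  E          0.02537 3.0609e-06     0.9497     0.1253
  solve Keq expr → x = 0.02245; check Q = 9.4890e+05
Then add 0.1904 M of X.
Step 2:
                   D          M          X          L
  I          0.02537 3.0609e-06       1.14     0.1253
  C       1.2262e-06 6.1311e-07 -6.1311e-07 -1.8393e-06
  E          0.02537 3.6740e-06       1.14     0.1253
  solve Keq expr → x = -6.1311e-07; check Q = 9.4890e+05
Then remove 0.2614 M of X.
Step 3:
                   D          M          X          L
  I          0.02537 3.6740e-06     0.8787     0.1253
  C       -1.6836e-06 -8.4178e-07 8.4178e-07 2.5253e-06
  E          0.02537 2.8322e-06     0.8787     0.1253
  solve Keq expr → x = 8.4178e-07; check Q = 9.4890e+05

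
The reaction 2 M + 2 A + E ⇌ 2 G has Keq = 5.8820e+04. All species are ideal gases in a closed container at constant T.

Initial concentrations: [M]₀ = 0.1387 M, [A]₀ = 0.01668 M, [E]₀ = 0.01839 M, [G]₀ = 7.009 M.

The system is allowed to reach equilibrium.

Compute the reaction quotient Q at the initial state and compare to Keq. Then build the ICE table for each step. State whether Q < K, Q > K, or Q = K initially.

Q₀ = 4.9910e+08 vs Keq = 5.8820e+04 ⇒ Q>K, reverse
Step 1:
                  M         A         E         G
  init       0.1387   0.01668   0.01839     7.009
  Δ           0.211     0.211    0.1055    -0.211
  eq         0.3497    0.2277    0.1239     6.798
  solve Keq expr → x = -0.1055; check Q = 5.8820e+04

Q₀ = 4.9910e+08; Q > K (proceeds reverse)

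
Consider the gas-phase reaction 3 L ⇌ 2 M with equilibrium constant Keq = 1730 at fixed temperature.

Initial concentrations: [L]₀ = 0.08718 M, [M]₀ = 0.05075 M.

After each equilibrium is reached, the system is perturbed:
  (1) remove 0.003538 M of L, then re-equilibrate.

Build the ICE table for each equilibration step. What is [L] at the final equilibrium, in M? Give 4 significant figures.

Q₀ = 3.887 vs Keq = 1730 ⇒ Q<K, forward
Step 1:
                    L           M
  I           0.08718     0.05075
  C          -0.06958     0.04639
  E            0.0176     0.09714
  solve Keq expr → x = 0.02319; check Q = 1730
Then remove 0.003538 M of L.
Step 2:
                    L           M
  I           0.01406     0.09714
  C          0.003273   -0.002182
  E           0.01734     0.09495
  solve Keq expr → x = -0.001091; check Q = 1730

[L]_eq = 0.01734 M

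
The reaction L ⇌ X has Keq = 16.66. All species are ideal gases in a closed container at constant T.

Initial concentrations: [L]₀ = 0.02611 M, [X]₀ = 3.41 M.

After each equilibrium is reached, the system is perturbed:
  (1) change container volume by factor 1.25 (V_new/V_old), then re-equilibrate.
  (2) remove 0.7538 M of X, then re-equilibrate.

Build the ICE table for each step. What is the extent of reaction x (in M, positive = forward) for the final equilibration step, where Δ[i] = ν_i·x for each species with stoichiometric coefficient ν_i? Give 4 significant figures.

Q₀ = 130.6 vs Keq = 16.66 ⇒ Q>K, reverse
Step 1:
                  L         X
  init      0.02611      3.41
  Δ          0.1685   -0.1685
  eq         0.1946     3.242
  solve Keq expr → x = -0.1685; check Q = 16.66
Then change container volume by factor 1.25 (V_new/V_old).
Step 2:
                  L         X
  init       0.1557     2.593
  Δ               0         0
  eq         0.1557     2.593
  solve Keq expr → x = 0; check Q = 16.66
Then remove 0.7538 M of X.
Step 3:
                  L         X
  init       0.1557     1.839
  Δ        -0.04268   0.04268
  eq          0.113     1.882
  solve Keq expr → x = 0.04268; check Q = 16.66

x = 0.04268 M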